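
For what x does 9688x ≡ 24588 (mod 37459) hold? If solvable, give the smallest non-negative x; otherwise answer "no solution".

29713

First find gcd(9688, 37459):
37459 = 3·9688 + 8395
9688 = 1·8395 + 1293
8395 = 6·1293 + 637
1293 = 2·637 + 19
637 = 33·19 + 10
19 = 1·10 + 9
10 = 1·9 + 1
9 = 9·1 + 0
gcd = 1, so a unique solution mod 37459 exists.
Back-substitute for the Bézout coefficients:
1 = 10 − 9
1 = −19 + 2·10
1 = 2·637 − 67·19
1 = −67·1293 + 136·637
1 = 136·8395 − 883·1293
1 = −883·9688 + 1019·8395
1 = 1019·37459 − 3940·9688
So 9688·(-3940) ≡ 1 (mod 37459), giving 9688⁻¹ ≡ 33519.
x ≡ 9688⁻¹·24588 ≡ 33519·24588 ≡ 29713 (mod 37459).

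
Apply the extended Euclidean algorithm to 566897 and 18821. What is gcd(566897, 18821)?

1

Apply Euclid's algorithm to 566897 and 18821:
566897 = 30·18821 + 2267
18821 = 8·2267 + 685
2267 = 3·685 + 212
685 = 3·212 + 49
212 = 4·49 + 16
49 = 3·16 + 1
16 = 16·1 + 0
gcd(566897, 18821) = 1.
Express as a combination:
1 = 49 − 3·16
1 = −3·212 + 13·49
1 = 13·685 − 42·212
1 = −42·2267 + 139·685
1 = 139·18821 − 1154·2267
1 = −1154·566897 + 34759·18821
So 1 = (-1154)·566897 + (34759)·18821.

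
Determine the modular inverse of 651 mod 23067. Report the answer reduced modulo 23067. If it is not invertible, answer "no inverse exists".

Compute gcd(651, 23067):
23067 = 35*651 + 282
651 = 2*282 + 87
282 = 3*87 + 21
87 = 4*21 + 3
21 = 7*3 + 0
Since gcd = 3 > 1, 651 is not a unit mod 23067.

no inverse exists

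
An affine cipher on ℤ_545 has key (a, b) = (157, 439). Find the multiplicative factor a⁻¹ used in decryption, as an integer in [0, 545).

243

Extended Euclidean algorithm:
545 = 3·157 + 74
157 = 2·74 + 9
74 = 8·9 + 2
9 = 4·2 + 1
2 = 2·1 + 0
Since gcd(157, 545) = 1, back-substitute to write 1 as a combination:
1 = 9 − 4·2
1 = −4·74 + 33·9
1 = 33·157 − 70·74
1 = −70·545 + 243·157
So 157·243 ≡ 1 (mod 545).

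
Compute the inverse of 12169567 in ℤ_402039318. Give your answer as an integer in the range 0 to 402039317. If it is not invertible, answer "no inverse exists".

gcd(402039318, 12169567) by repeated division:
402039318 = 33·12169567 + 443607
12169567 = 27·443607 + 192178
443607 = 2·192178 + 59251
192178 = 3·59251 + 14425
59251 = 4·14425 + 1551
14425 = 9·1551 + 466
1551 = 3·466 + 153
466 = 3·153 + 7
153 = 21·7 + 6
7 = 1·6 + 1
6 = 6·1 + 0
gcd = 1, so the inverse exists. Back-substitute:
1 = 7 − 6
1 = −153 + 22·7
1 = 22·466 − 67·153
1 = −67·1551 + 223·466
1 = 223·14425 − 2074·1551
1 = −2074·59251 + 8519·14425
1 = 8519·192178 − 27631·59251
1 = −27631·443607 + 63781·192178
1 = 63781·12169567 − 1749718·443607
1 = −1749718·402039318 + 57804475·12169567
So 12169567·57804475 ≡ 1 (mod 402039318).

57804475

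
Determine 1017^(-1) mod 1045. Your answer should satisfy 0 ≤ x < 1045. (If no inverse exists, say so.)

Extended Euclidean algorithm:
1045 = 1·1017 + 28
1017 = 36·28 + 9
28 = 3·9 + 1
9 = 9·1 + 0
Since gcd(1017, 1045) = 1, back-substitute to write 1 as a combination:
1 = 28 − 3·9
1 = −3·1017 + 109·28
1 = 109·1045 − 112·1017
So 1017·(-112) ≡ 1 (mod 1045), and -112 ≡ 933 (mod 1045).

933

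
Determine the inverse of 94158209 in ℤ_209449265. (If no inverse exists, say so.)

Apply the Euclidean algorithm to 209449265 and 94158209:
209449265 = 2*94158209 + 21132847
94158209 = 4*21132847 + 9626821
21132847 = 2*9626821 + 1879205
9626821 = 5*1879205 + 230796
1879205 = 8*230796 + 32837
230796 = 7*32837 + 937
32837 = 35*937 + 42
937 = 22*42 + 13
42 = 3*13 + 3
13 = 4*3 + 1
3 = 3*1 + 0
gcd = 1, so the inverse exists. Back-substitute:
1 = 13 − 4·3
1 = −4·42 + 13·13
1 = 13·937 − 290·42
1 = −290·32837 + 10163·937
1 = 10163·230796 − 71431·32837
1 = −71431·1879205 + 581611·230796
1 = 581611·9626821 − 2979486·1879205
1 = −2979486·21132847 + 6540583·9626821
1 = 6540583·94158209 − 29141818·21132847
1 = −29141818·209449265 + 64824219·94158209
So 94158209·64824219 ≡ 1 (mod 209449265).

64824219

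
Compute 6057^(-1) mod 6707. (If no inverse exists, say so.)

5087

Apply the Euclidean algorithm to 6707 and 6057:
6707 = 1*6057 + 650
6057 = 9*650 + 207
650 = 3*207 + 29
207 = 7*29 + 4
29 = 7*4 + 1
4 = 4*1 + 0
The gcd is 1. Working backward:
1 = 29 − 7·4
1 = −7·207 + 50·29
1 = 50·650 − 157·207
1 = −157·6057 + 1463·650
1 = 1463·6707 − 1620·6057
Thus 6057·(-1620) ≡ 1 (mod 6707); reducing, -1620 mod 6707 = 5087.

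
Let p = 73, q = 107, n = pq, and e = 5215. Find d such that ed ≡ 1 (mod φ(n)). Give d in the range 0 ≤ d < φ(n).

6991

φ(n) = (p−1)(q−1) = 72·106 = 7632.
Need d with 5215·d ≡ 1 (mod 7632). Apply the extended Euclidean algorithm:
7632 = 1×5215 + 2417
5215 = 2×2417 + 381
2417 = 6×381 + 131
381 = 2×131 + 119
131 = 1×119 + 12
119 = 9×12 + 11
12 = 1×11 + 1
11 = 11×1 + 0
Back-substitute:
1 = 12 − 11
1 = −119 + 10·12
1 = 10·131 − 11·119
1 = −11·381 + 32·131
1 = 32·2417 − 203·381
1 = −203·5215 + 438·2417
1 = 438·7632 − 641·5215
So 5215·(-641) ≡ 1 (mod 7632), hence d ≡ -641 ≡ 6991 (mod 7632).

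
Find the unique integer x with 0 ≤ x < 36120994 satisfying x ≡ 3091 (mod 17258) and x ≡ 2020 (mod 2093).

Write x = 3091 + 17258·k. Then 17258·k ≡ 2020 − 3091 ≡ 1022 (mod 2093).
Need 17258⁻¹ mod 2093. Extended Euclid on (2093, 514):
2093 = 4·514 + 37
514 = 13·37 + 33
37 = 1·33 + 4
33 = 8·4 + 1
4 = 4·1 + 0
Back-substitute:
1 = 33 − 8·4
1 = −8·37 + 9·33
1 = 9·514 − 125·37
1 = −125·2093 + 509·514
17258⁻¹ ≡ 509 (mod 2093), so k ≡ 509·1022 ≡ 1134 (mod 2093).
x = 3091 + 17258·1134 = 19573663.

19573663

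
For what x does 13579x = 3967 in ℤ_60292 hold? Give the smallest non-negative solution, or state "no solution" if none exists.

First find gcd(13579, 60292):
60292 = 4·13579 + 5976
13579 = 2·5976 + 1627
5976 = 3·1627 + 1095
1627 = 1·1095 + 532
1095 = 2·532 + 31
532 = 17·31 + 5
31 = 6·5 + 1
5 = 5·1 + 0
gcd = 1, so a unique solution mod 60292 exists.
Back-substitute for the Bézout coefficients:
1 = 31 − 6·5
1 = −6·532 + 103·31
1 = 103·1095 − 212·532
1 = −212·1627 + 315·1095
1 = 315·5976 − 1157·1627
1 = −1157·13579 + 2629·5976
1 = 2629·60292 − 11673·13579
So 13579·(-11673) ≡ 1 (mod 60292), giving 13579⁻¹ ≡ 48619.
x ≡ 13579⁻¹·3967 ≡ 48619·3967 ≡ 57757 (mod 60292).

57757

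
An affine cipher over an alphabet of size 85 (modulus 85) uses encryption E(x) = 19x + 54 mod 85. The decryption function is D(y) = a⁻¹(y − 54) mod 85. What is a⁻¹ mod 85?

9

Apply the Euclidean algorithm to 85 and 19:
85 = 4×19 + 9
19 = 2×9 + 1
9 = 9×1 + 0
The gcd is 1. Working backward:
1 = 19 − 2·9
1 = −2·85 + 9·19
So 19·9 ≡ 1 (mod 85).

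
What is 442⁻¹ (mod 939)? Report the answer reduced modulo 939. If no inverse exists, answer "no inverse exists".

478

gcd(939, 442) by repeated division:
939 = 2·442 + 55
442 = 8·55 + 2
55 = 27·2 + 1
2 = 2·1 + 0
gcd = 1, so the inverse exists. Back-substitute:
1 = 55 − 27·2
1 = −27·442 + 217·55
1 = 217·939 − 461·442
Hence 442⁻¹ ≡ -461 ≡ 478 (mod 939).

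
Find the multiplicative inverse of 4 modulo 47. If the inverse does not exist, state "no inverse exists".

Run Euclid on (47, 4):
47 = 11×4 + 3
4 = 1×3 + 1
3 = 3×1 + 0
The gcd is 1. Working backward:
1 = 4 − 3
1 = −47 + 12·4
So 4·12 ≡ 1 (mod 47).

12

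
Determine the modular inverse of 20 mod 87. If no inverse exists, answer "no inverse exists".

74

Apply the Euclidean algorithm to 87 and 20:
87 = 4×20 + 7
20 = 2×7 + 6
7 = 1×6 + 1
6 = 6×1 + 0
gcd = 1, so the inverse exists. Back-substitute:
1 = 7 − 6
1 = −20 + 3·7
1 = 3·87 − 13·20
Hence 20⁻¹ ≡ -13 ≡ 74 (mod 87).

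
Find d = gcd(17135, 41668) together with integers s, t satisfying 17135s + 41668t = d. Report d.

Apply Euclid's algorithm to 41668 and 17135:
41668 = 2·17135 + 7398
17135 = 2·7398 + 2339
7398 = 3·2339 + 381
2339 = 6·381 + 53
381 = 7·53 + 10
53 = 5·10 + 3
10 = 3·3 + 1
3 = 3·1 + 0
gcd(17135, 41668) = 1.
Back-substituting:
1 = 10 − 3·3
1 = −3·53 + 16·10
1 = 16·381 − 115·53
1 = −115·2339 + 706·381
1 = 706·7398 − 2233·2339
1 = −2233·17135 + 5172·7398
1 = 5172·41668 − 12577·17135
So 1 = (5172)·41668 + (-12577)·17135.

1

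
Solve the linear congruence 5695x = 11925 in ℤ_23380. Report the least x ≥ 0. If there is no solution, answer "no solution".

First find gcd(5695, 23380):
23380 = 4*5695 + 600
5695 = 9*600 + 295
600 = 2*295 + 10
295 = 29*10 + 5
10 = 2*5 + 0
gcd = 5 and 5 | 11925, so solutions exist. Divide through by 5: 1139x ≡ 2385 (mod 4676).
Now find 1139⁻¹ mod 4676:
4676 = 4·1139 + 120
1139 = 9·120 + 59
120 = 2·59 + 2
59 = 29·2 + 1
2 = 2·1 + 0
Back-substitute:
1 = 59 − 29·2
1 = −29·120 + 59·59
1 = 59·1139 − 560·120
1 = −560·4676 + 2299·1139
So 1139⁻¹ ≡ 2299 (mod 4676).
Then x ≡ 2299·2385 ≡ 2843 (mod 4676); the smallest non-negative solution is x = 2843.

2843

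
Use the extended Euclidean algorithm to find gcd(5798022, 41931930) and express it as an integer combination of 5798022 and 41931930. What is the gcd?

6

Apply Euclid's algorithm to 41931930 and 5798022:
41931930 = 7*5798022 + 1345776
5798022 = 4*1345776 + 414918
1345776 = 3*414918 + 101022
414918 = 4*101022 + 10830
101022 = 9*10830 + 3552
10830 = 3*3552 + 174
3552 = 20*174 + 72
174 = 2*72 + 30
72 = 2*30 + 12
30 = 2*12 + 6
12 = 2*6 + 0
gcd(5798022, 41931930) = 6.
Express as a combination:
6 = 30 − 2·12
6 = −2·72 + 5·30
6 = 5·174 − 12·72
6 = −12·3552 + 245·174
6 = 245·10830 − 747·3552
6 = −747·101022 + 6968·10830
6 = 6968·414918 − 28619·101022
6 = −28619·1345776 + 92825·414918
6 = 92825·5798022 − 399919·1345776
6 = −399919·41931930 + 2892258·5798022
So 6 = (-399919)·41931930 + (2892258)·5798022.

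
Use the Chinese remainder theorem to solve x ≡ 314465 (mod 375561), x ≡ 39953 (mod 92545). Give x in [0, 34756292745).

16871641268

Write x = 314465 + 375561·k. Then 375561·k ≡ 39953 − 314465 ≡ 3123 (mod 92545).
Need 375561⁻¹ mod 92545. Extended Euclid on (92545, 5381):
92545 = 17×5381 + 1068
5381 = 5×1068 + 41
1068 = 26×41 + 2
41 = 20×2 + 1
2 = 2×1 + 0
Back-substitute:
1 = 41 − 20·2
1 = −20·1068 + 521·41
1 = 521·5381 − 2625·1068
1 = −2625·92545 + 45146·5381
375561⁻¹ ≡ 45146 (mod 92545), so k ≡ 45146·3123 ≡ 44923 (mod 92545).
x = 314465 + 375561·44923 = 16871641268.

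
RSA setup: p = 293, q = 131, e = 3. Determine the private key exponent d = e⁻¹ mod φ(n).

φ(n) = (p−1)(q−1) = 292·130 = 37960.
Need d with 3·d ≡ 1 (mod 37960). Apply the extended Euclidean algorithm:
37960 = 12653×3 + 1
3 = 3×1 + 0
Back-substitute:
1 = 37960 − 12653·3
So 3·(-12653) ≡ 1 (mod 37960), hence d ≡ -12653 ≡ 25307 (mod 37960).

25307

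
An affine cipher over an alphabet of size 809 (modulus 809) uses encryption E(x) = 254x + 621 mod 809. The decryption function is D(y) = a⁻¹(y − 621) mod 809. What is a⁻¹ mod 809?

86

Apply the Euclidean algorithm to 809 and 254:
809 = 3*254 + 47
254 = 5*47 + 19
47 = 2*19 + 9
19 = 2*9 + 1
9 = 9*1 + 0
The gcd is 1. Working backward:
1 = 19 − 2·9
1 = −2·47 + 5·19
1 = 5·254 − 27·47
1 = −27·809 + 86·254
So 254·86 ≡ 1 (mod 809).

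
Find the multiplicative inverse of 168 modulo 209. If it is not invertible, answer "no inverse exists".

158

gcd(209, 168) by repeated division:
209 = 1×168 + 41
168 = 4×41 + 4
41 = 10×4 + 1
4 = 4×1 + 0
gcd = 1, so the inverse exists. Back-substitute:
1 = 41 − 10·4
1 = −10·168 + 41·41
1 = 41·209 − 51·168
So 168·(-51) ≡ 1 (mod 209), and -51 ≡ 158 (mod 209).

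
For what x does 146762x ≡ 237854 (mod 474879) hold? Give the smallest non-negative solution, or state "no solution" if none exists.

214432

First find gcd(146762, 474879):
474879 = 3×146762 + 34593
146762 = 4×34593 + 8390
34593 = 4×8390 + 1033
8390 = 8×1033 + 126
1033 = 8×126 + 25
126 = 5×25 + 1
25 = 25×1 + 0
gcd = 1, so a unique solution mod 474879 exists.
Back-substitute for the Bézout coefficients:
1 = 126 − 5·25
1 = −5·1033 + 41·126
1 = 41·8390 − 333·1033
1 = −333·34593 + 1373·8390
1 = 1373·146762 − 5825·34593
1 = −5825·474879 + 18848·146762
So 146762·(18848) ≡ 1 (mod 474879), giving 146762⁻¹ ≡ 18848.
x ≡ 146762⁻¹·237854 ≡ 18848·237854 ≡ 214432 (mod 474879).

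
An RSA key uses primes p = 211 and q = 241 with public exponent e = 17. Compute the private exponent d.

φ(n) = (p−1)(q−1) = 210·240 = 50400.
Need d with 17·d ≡ 1 (mod 50400). Apply the extended Euclidean algorithm:
50400 = 2964*17 + 12
17 = 1*12 + 5
12 = 2*5 + 2
5 = 2*2 + 1
2 = 2*1 + 0
Back-substitute:
1 = 5 − 2·2
1 = −2·12 + 5·5
1 = 5·17 − 7·12
1 = −7·50400 + 20753·17
So 17·20753 ≡ 1 (mod 50400), hence d = 20753.

20753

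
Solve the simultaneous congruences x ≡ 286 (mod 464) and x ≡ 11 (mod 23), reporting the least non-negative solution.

Write x = 286 + 464·k. Then 464·k ≡ 11 − 286 ≡ 1 (mod 23).
Need 464⁻¹ mod 23. Extended Euclid on (23, 4):
23 = 5×4 + 3
4 = 1×3 + 1
3 = 3×1 + 0
Back-substitute:
1 = 4 − 3
1 = −23 + 6·4
464⁻¹ ≡ 6 (mod 23), so k ≡ 6·1 ≡ 6 (mod 23).
x = 286 + 464·6 = 3070.

3070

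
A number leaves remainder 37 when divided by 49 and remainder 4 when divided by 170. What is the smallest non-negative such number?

Write x = 37 + 49·k. Then 49·k ≡ 4 − 37 ≡ 137 (mod 170).
Need 49⁻¹ mod 170. Extended Euclid on (170, 49):
170 = 3×49 + 23
49 = 2×23 + 3
23 = 7×3 + 2
3 = 1×2 + 1
2 = 2×1 + 0
Back-substitute:
1 = 3 − 2
1 = −23 + 8·3
1 = 8·49 − 17·23
1 = −17·170 + 59·49
49⁻¹ ≡ 59 (mod 170), so k ≡ 59·137 ≡ 93 (mod 170).
x = 37 + 49·93 = 4594.

4594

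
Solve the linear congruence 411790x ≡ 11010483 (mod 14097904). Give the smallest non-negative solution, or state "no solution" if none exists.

no solution

gcd(411790, 14097904):
14097904 = 34×411790 + 97044
411790 = 4×97044 + 23614
97044 = 4×23614 + 2588
23614 = 9×2588 + 322
2588 = 8×322 + 12
322 = 26×12 + 10
12 = 1×10 + 2
10 = 5×2 + 0
gcd = 2, but 2 ∤ 11010483, so the congruence has no solution.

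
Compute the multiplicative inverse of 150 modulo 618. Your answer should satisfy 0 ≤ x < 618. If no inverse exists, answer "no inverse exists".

no inverse exists

Compute gcd(150, 618):
618 = 4·150 + 18
150 = 8·18 + 6
18 = 3·6 + 0
Since gcd = 6 > 1, 150 is not a unit mod 618.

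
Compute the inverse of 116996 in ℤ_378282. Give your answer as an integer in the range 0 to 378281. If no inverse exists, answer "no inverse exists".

no inverse exists

Euclidean algorithm on 378282, 116996:
378282 = 3·116996 + 27294
116996 = 4·27294 + 7820
27294 = 3·7820 + 3834
7820 = 2·3834 + 152
3834 = 25·152 + 34
152 = 4·34 + 16
34 = 2·16 + 2
16 = 8·2 + 0
Since gcd = 2 > 1, 116996 is not a unit mod 378282.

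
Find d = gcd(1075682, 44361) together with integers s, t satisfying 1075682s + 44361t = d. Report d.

1

Apply Euclid's algorithm to 1075682 and 44361:
1075682 = 24·44361 + 11018
44361 = 4·11018 + 289
11018 = 38·289 + 36
289 = 8·36 + 1
36 = 36·1 + 0
gcd(1075682, 44361) = 1.
Express as a combination:
1 = 289 − 8·36
1 = −8·11018 + 305·289
1 = 305·44361 − 1228·11018
1 = −1228·1075682 + 29777·44361
So 1 = (-1228)·1075682 + (29777)·44361.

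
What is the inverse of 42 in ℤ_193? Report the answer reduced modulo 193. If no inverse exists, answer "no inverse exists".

Extended Euclidean algorithm:
193 = 4·42 + 25
42 = 1·25 + 17
25 = 1·17 + 8
17 = 2·8 + 1
8 = 8·1 + 0
gcd = 1, so the inverse exists. Back-substitute:
1 = 17 − 2·8
1 = −2·25 + 3·17
1 = 3·42 − 5·25
1 = −5·193 + 23·42
So 42·23 ≡ 1 (mod 193).

23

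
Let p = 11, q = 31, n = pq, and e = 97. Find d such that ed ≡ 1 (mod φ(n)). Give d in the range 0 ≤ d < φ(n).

φ(n) = (p−1)(q−1) = 10·30 = 300.
Need d with 97·d ≡ 1 (mod 300). Apply the extended Euclidean algorithm:
300 = 3·97 + 9
97 = 10·9 + 7
9 = 1·7 + 2
7 = 3·2 + 1
2 = 2·1 + 0
Back-substitute:
1 = 7 − 3·2
1 = −3·9 + 4·7
1 = 4·97 − 43·9
1 = −43·300 + 133·97
So 97·133 ≡ 1 (mod 300), hence d = 133.

133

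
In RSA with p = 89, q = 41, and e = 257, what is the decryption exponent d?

2753

φ(n) = (p−1)(q−1) = 88·40 = 3520.
Need d with 257·d ≡ 1 (mod 3520). Apply the extended Euclidean algorithm:
3520 = 13×257 + 179
257 = 1×179 + 78
179 = 2×78 + 23
78 = 3×23 + 9
23 = 2×9 + 5
9 = 1×5 + 4
5 = 1×4 + 1
4 = 4×1 + 0
Back-substitute:
1 = 5 − 4
1 = −9 + 2·5
1 = 2·23 − 5·9
1 = −5·78 + 17·23
1 = 17·179 − 39·78
1 = −39·257 + 56·179
1 = 56·3520 − 767·257
So 257·(-767) ≡ 1 (mod 3520), hence d ≡ -767 ≡ 2753 (mod 3520).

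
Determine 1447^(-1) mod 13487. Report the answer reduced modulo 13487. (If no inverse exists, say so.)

Run Euclid on (13487, 1447):
13487 = 9*1447 + 464
1447 = 3*464 + 55
464 = 8*55 + 24
55 = 2*24 + 7
24 = 3*7 + 3
7 = 2*3 + 1
3 = 3*1 + 0
The gcd is 1. Working backward:
1 = 7 − 2·3
1 = −2·24 + 7·7
1 = 7·55 − 16·24
1 = −16·464 + 135·55
1 = 135·1447 − 421·464
1 = −421·13487 + 3924·1447
So 1447·3924 ≡ 1 (mod 13487).

3924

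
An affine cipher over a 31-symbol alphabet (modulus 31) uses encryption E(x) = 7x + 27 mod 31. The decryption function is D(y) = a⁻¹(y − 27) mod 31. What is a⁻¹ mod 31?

9

Apply the Euclidean algorithm to 31 and 7:
31 = 4·7 + 3
7 = 2·3 + 1
3 = 3·1 + 0
The gcd is 1. Working backward:
1 = 7 − 2·3
1 = −2·31 + 9·7
So 7·9 ≡ 1 (mod 31).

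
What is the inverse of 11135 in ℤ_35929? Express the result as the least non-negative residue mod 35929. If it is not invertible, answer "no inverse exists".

Extended Euclidean algorithm:
35929 = 3*11135 + 2524
11135 = 4*2524 + 1039
2524 = 2*1039 + 446
1039 = 2*446 + 147
446 = 3*147 + 5
147 = 29*5 + 2
5 = 2*2 + 1
2 = 2*1 + 0
Since gcd(11135, 35929) = 1, back-substitute to write 1 as a combination:
1 = 5 − 2·2
1 = −2·147 + 59·5
1 = 59·446 − 179·147
1 = −179·1039 + 417·446
1 = 417·2524 − 1013·1039
1 = −1013·11135 + 4469·2524
1 = 4469·35929 − 14420·11135
So 11135·(-14420) ≡ 1 (mod 35929), and -14420 ≡ 21509 (mod 35929).

21509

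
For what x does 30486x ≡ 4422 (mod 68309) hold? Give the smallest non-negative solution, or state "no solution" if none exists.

28367

First find gcd(30486, 68309):
68309 = 2×30486 + 7337
30486 = 4×7337 + 1138
7337 = 6×1138 + 509
1138 = 2×509 + 120
509 = 4×120 + 29
120 = 4×29 + 4
29 = 7×4 + 1
4 = 4×1 + 0
gcd = 1, so a unique solution mod 68309 exists.
Back-substitute for the Bézout coefficients:
1 = 29 − 7·4
1 = −7·120 + 29·29
1 = 29·509 − 123·120
1 = −123·1138 + 275·509
1 = 275·7337 − 1773·1138
1 = −1773·30486 + 7367·7337
1 = 7367·68309 − 16507·30486
So 30486·(-16507) ≡ 1 (mod 68309), giving 30486⁻¹ ≡ 51802.
x ≡ 30486⁻¹·4422 ≡ 51802·4422 ≡ 28367 (mod 68309).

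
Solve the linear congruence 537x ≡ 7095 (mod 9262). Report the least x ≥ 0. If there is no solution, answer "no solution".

5291

First find gcd(537, 9262):
9262 = 17·537 + 133
537 = 4·133 + 5
133 = 26·5 + 3
5 = 1·3 + 2
3 = 1·2 + 1
2 = 2·1 + 0
gcd = 1, so a unique solution mod 9262 exists.
Back-substitute for the Bézout coefficients:
1 = 3 − 2
1 = −5 + 2·3
1 = 2·133 − 53·5
1 = −53·537 + 214·133
1 = 214·9262 − 3691·537
So 537·(-3691) ≡ 1 (mod 9262), giving 537⁻¹ ≡ 5571.
x ≡ 537⁻¹·7095 ≡ 5571·7095 ≡ 5291 (mod 9262).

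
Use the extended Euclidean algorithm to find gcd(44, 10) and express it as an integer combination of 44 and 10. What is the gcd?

Euclidean algorithm:
44 = 4×10 + 4
10 = 2×4 + 2
4 = 2×2 + 0
gcd(44, 10) = 2.
Back-substituting:
2 = 10 − 2·4
2 = −2·44 + 9·10
So 2 = (-2)·44 + (9)·10.

2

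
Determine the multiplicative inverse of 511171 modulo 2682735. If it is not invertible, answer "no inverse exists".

2249941

gcd(2682735, 511171) by repeated division:
2682735 = 5·511171 + 126880
511171 = 4·126880 + 3651
126880 = 34·3651 + 2746
3651 = 1·2746 + 905
2746 = 3·905 + 31
905 = 29·31 + 6
31 = 5·6 + 1
6 = 6·1 + 0
gcd = 1, so the inverse exists. Back-substitute:
1 = 31 − 5·6
1 = −5·905 + 146·31
1 = 146·2746 − 443·905
1 = −443·3651 + 589·2746
1 = 589·126880 − 20469·3651
1 = −20469·511171 + 82465·126880
1 = 82465·2682735 − 432794·511171
Thus 511171·(-432794) ≡ 1 (mod 2682735); reducing, -432794 mod 2682735 = 2249941.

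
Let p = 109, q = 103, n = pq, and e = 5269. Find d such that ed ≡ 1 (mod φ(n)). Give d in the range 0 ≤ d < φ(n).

φ(n) = (p−1)(q−1) = 108·102 = 11016.
Need d with 5269·d ≡ 1 (mod 11016). Apply the extended Euclidean algorithm:
11016 = 2·5269 + 478
5269 = 11·478 + 11
478 = 43·11 + 5
11 = 2·5 + 1
5 = 5·1 + 0
Back-substitute:
1 = 11 − 2·5
1 = −2·478 + 87·11
1 = 87·5269 − 959·478
1 = −959·11016 + 2005·5269
So 5269·2005 ≡ 1 (mod 11016), hence d = 2005.

2005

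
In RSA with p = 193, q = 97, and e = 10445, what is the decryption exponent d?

15365

φ(n) = (p−1)(q−1) = 192·96 = 18432.
Need d with 10445·d ≡ 1 (mod 18432). Apply the extended Euclidean algorithm:
18432 = 1*10445 + 7987
10445 = 1*7987 + 2458
7987 = 3*2458 + 613
2458 = 4*613 + 6
613 = 102*6 + 1
6 = 6*1 + 0
Back-substitute:
1 = 613 − 102·6
1 = −102·2458 + 409·613
1 = 409·7987 − 1329·2458
1 = −1329·10445 + 1738·7987
1 = 1738·18432 − 3067·10445
So 10445·(-3067) ≡ 1 (mod 18432), hence d ≡ -3067 ≡ 15365 (mod 18432).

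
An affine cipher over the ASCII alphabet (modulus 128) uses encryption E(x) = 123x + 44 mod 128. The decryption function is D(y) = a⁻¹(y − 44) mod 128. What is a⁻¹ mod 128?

gcd(128, 123) by repeated division:
128 = 1×123 + 5
123 = 24×5 + 3
5 = 1×3 + 2
3 = 1×2 + 1
2 = 2×1 + 0
gcd = 1, so the inverse exists. Back-substitute:
1 = 3 − 2
1 = −5 + 2·3
1 = 2·123 − 49·5
1 = −49·128 + 51·123
So 123·51 ≡ 1 (mod 128).

51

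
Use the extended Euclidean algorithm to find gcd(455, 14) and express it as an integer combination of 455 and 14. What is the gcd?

Euclidean algorithm:
455 = 32·14 + 7
14 = 2·7 + 0
gcd(455, 14) = 7.
Back-substituting:
7 = 455 − 32·14
So 7 = (1)·455 + (-32)·14.

7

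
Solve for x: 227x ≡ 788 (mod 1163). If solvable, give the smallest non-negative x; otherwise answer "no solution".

First find gcd(227, 1163):
1163 = 5*227 + 28
227 = 8*28 + 3
28 = 9*3 + 1
3 = 3*1 + 0
gcd = 1, so a unique solution mod 1163 exists.
Back-substitute for the Bézout coefficients:
1 = 28 − 9·3
1 = −9·227 + 73·28
1 = 73·1163 − 374·227
So 227·(-374) ≡ 1 (mod 1163), giving 227⁻¹ ≡ 789.
x ≡ 227⁻¹·788 ≡ 789·788 ≡ 690 (mod 1163).

690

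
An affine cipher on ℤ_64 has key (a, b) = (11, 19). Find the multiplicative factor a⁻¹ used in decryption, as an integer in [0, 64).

35

Extended Euclidean algorithm:
64 = 5·11 + 9
11 = 1·9 + 2
9 = 4·2 + 1
2 = 2·1 + 0
gcd = 1, so the inverse exists. Back-substitute:
1 = 9 − 4·2
1 = −4·11 + 5·9
1 = 5·64 − 29·11
So 11·(-29) ≡ 1 (mod 64), and -29 ≡ 35 (mod 64).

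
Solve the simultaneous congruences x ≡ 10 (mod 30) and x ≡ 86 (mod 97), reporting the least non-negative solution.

Write x = 10 + 30·k. Then 30·k ≡ 86 − 10 ≡ 76 (mod 97).
Need 30⁻¹ mod 97. Extended Euclid on (97, 30):
97 = 3·30 + 7
30 = 4·7 + 2
7 = 3·2 + 1
2 = 2·1 + 0
Back-substitute:
1 = 7 − 3·2
1 = −3·30 + 13·7
1 = 13·97 − 42·30
30⁻¹ ≡ 55 (mod 97), so k ≡ 55·76 ≡ 9 (mod 97).
x = 10 + 30·9 = 280.

280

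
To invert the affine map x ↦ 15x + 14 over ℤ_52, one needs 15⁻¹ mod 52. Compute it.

7

Extended Euclidean algorithm:
52 = 3·15 + 7
15 = 2·7 + 1
7 = 7·1 + 0
Since gcd(15, 52) = 1, back-substitute to write 1 as a combination:
1 = 15 − 2·7
1 = −2·52 + 7·15
So 15·7 ≡ 1 (mod 52).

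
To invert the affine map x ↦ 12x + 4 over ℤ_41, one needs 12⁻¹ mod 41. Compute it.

Apply the Euclidean algorithm to 41 and 12:
41 = 3*12 + 5
12 = 2*5 + 2
5 = 2*2 + 1
2 = 2*1 + 0
Since gcd(12, 41) = 1, back-substitute to write 1 as a combination:
1 = 5 − 2·2
1 = −2·12 + 5·5
1 = 5·41 − 17·12
Hence 12⁻¹ ≡ -17 ≡ 24 (mod 41).

24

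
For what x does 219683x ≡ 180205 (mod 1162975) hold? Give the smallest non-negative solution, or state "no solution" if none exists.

First find gcd(219683, 1162975):
1162975 = 5·219683 + 64560
219683 = 3·64560 + 26003
64560 = 2·26003 + 12554
26003 = 2·12554 + 895
12554 = 14·895 + 24
895 = 37·24 + 7
24 = 3·7 + 3
7 = 2·3 + 1
3 = 3·1 + 0
gcd = 1, so a unique solution mod 1162975 exists.
Back-substitute for the Bézout coefficients:
1 = 7 − 2·3
1 = −2·24 + 7·7
1 = 7·895 − 261·24
1 = −261·12554 + 3661·895
1 = 3661·26003 − 7583·12554
1 = −7583·64560 + 18827·26003
1 = 18827·219683 − 64064·64560
1 = −64064·1162975 + 339147·219683
So 219683·(339147) ≡ 1 (mod 1162975), giving 219683⁻¹ ≡ 339147.
x ≡ 219683⁻¹·180205 ≡ 339147·180205 ≡ 485910 (mod 1162975).

485910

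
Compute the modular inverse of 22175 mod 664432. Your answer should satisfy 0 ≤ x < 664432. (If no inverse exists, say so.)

Apply the Euclidean algorithm to 664432 and 22175:
664432 = 29×22175 + 21357
22175 = 1×21357 + 818
21357 = 26×818 + 89
818 = 9×89 + 17
89 = 5×17 + 4
17 = 4×4 + 1
4 = 4×1 + 0
Since gcd(22175, 664432) = 1, back-substitute to write 1 as a combination:
1 = 17 − 4·4
1 = −4·89 + 21·17
1 = 21·818 − 193·89
1 = −193·21357 + 5039·818
1 = 5039·22175 − 5232·21357
1 = −5232·664432 + 156767·22175
So 22175·156767 ≡ 1 (mod 664432).

156767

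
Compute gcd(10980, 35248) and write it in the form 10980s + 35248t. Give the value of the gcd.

4

Apply Euclid's algorithm to 35248 and 10980:
35248 = 3×10980 + 2308
10980 = 4×2308 + 1748
2308 = 1×1748 + 560
1748 = 3×560 + 68
560 = 8×68 + 16
68 = 4×16 + 4
16 = 4×4 + 0
gcd(10980, 35248) = 4.
Back-substituting:
4 = 68 − 4·16
4 = −4·560 + 33·68
4 = 33·1748 − 103·560
4 = −103·2308 + 136·1748
4 = 136·10980 − 647·2308
4 = −647·35248 + 2077·10980
So 4 = (-647)·35248 + (2077)·10980.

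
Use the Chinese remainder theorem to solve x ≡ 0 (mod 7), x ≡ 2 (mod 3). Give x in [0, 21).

14

Write x = 0 + 7·k. Then 7·k ≡ 2 − 0 ≡ 2 (mod 3).
Need 7⁻¹ mod 3. Extended Euclid on (3, 1):
3 = 3*1 + 0
7⁻¹ ≡ 1 (mod 3), so k ≡ 1·2 ≡ 2 (mod 3).
x = 0 + 7·2 = 14.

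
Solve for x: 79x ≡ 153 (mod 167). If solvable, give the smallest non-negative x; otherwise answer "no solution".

First find gcd(79, 167):
167 = 2×79 + 9
79 = 8×9 + 7
9 = 1×7 + 2
7 = 3×2 + 1
2 = 2×1 + 0
gcd = 1, so a unique solution mod 167 exists.
Back-substitute for the Bézout coefficients:
1 = 7 − 3·2
1 = −3·9 + 4·7
1 = 4·79 − 35·9
1 = −35·167 + 74·79
So 79·(74) ≡ 1 (mod 167), giving 79⁻¹ ≡ 74.
x ≡ 79⁻¹·153 ≡ 74·153 ≡ 133 (mod 167).

133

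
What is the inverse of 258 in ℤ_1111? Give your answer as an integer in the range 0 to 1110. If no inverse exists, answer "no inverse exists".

Apply the Euclidean algorithm to 1111 and 258:
1111 = 4×258 + 79
258 = 3×79 + 21
79 = 3×21 + 16
21 = 1×16 + 5
16 = 3×5 + 1
5 = 5×1 + 0
Since gcd(258, 1111) = 1, back-substitute to write 1 as a combination:
1 = 16 − 3·5
1 = −3·21 + 4·16
1 = 4·79 − 15·21
1 = −15·258 + 49·79
1 = 49·1111 − 211·258
So 258·(-211) ≡ 1 (mod 1111), and -211 ≡ 900 (mod 1111).

900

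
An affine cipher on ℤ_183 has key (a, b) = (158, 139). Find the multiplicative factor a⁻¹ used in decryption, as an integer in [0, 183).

161

gcd(183, 158) by repeated division:
183 = 1×158 + 25
158 = 6×25 + 8
25 = 3×8 + 1
8 = 8×1 + 0
gcd = 1, so the inverse exists. Back-substitute:
1 = 25 − 3·8
1 = −3·158 + 19·25
1 = 19·183 − 22·158
Hence 158⁻¹ ≡ -22 ≡ 161 (mod 183).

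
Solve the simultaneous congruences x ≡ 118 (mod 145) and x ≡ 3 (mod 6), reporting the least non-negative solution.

843

Write x = 118 + 145·k. Then 145·k ≡ 3 − 118 ≡ 5 (mod 6).
Need 145⁻¹ mod 6. Extended Euclid on (6, 1):
6 = 6×1 + 0
145⁻¹ ≡ 1 (mod 6), so k ≡ 1·5 ≡ 5 (mod 6).
x = 118 + 145·5 = 843.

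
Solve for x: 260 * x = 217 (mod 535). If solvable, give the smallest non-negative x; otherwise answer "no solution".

no solution

gcd(260, 535):
535 = 2·260 + 15
260 = 17·15 + 5
15 = 3·5 + 0
gcd = 5, but 5 ∤ 217, so the congruence has no solution.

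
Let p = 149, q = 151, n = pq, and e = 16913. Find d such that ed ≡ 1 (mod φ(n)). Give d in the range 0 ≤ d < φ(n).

21377

φ(n) = (p−1)(q−1) = 148·150 = 22200.
Need d with 16913·d ≡ 1 (mod 22200). Apply the extended Euclidean algorithm:
22200 = 1*16913 + 5287
16913 = 3*5287 + 1052
5287 = 5*1052 + 27
1052 = 38*27 + 26
27 = 1*26 + 1
26 = 26*1 + 0
Back-substitute:
1 = 27 − 26
1 = −1052 + 39·27
1 = 39·5287 − 196·1052
1 = −196·16913 + 627·5287
1 = 627·22200 − 823·16913
So 16913·(-823) ≡ 1 (mod 22200), hence d ≡ -823 ≡ 21377 (mod 22200).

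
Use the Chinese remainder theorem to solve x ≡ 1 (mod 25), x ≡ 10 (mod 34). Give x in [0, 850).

826

Write x = 1 + 25·k. Then 25·k ≡ 10 − 1 ≡ 9 (mod 34).
Need 25⁻¹ mod 34. Extended Euclid on (34, 25):
34 = 1·25 + 9
25 = 2·9 + 7
9 = 1·7 + 2
7 = 3·2 + 1
2 = 2·1 + 0
Back-substitute:
1 = 7 − 3·2
1 = −3·9 + 4·7
1 = 4·25 − 11·9
1 = −11·34 + 15·25
25⁻¹ ≡ 15 (mod 34), so k ≡ 15·9 ≡ 33 (mod 34).
x = 1 + 25·33 = 826.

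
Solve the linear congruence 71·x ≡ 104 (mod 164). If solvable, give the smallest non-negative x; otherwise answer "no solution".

80

First find gcd(71, 164):
164 = 2*71 + 22
71 = 3*22 + 5
22 = 4*5 + 2
5 = 2*2 + 1
2 = 2*1 + 0
gcd = 1, so a unique solution mod 164 exists.
Back-substitute for the Bézout coefficients:
1 = 5 − 2·2
1 = −2·22 + 9·5
1 = 9·71 − 29·22
1 = −29·164 + 67·71
So 71·(67) ≡ 1 (mod 164), giving 71⁻¹ ≡ 67.
x ≡ 71⁻¹·104 ≡ 67·104 ≡ 80 (mod 164).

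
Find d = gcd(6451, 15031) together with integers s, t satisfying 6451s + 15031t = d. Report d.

Repeated division:
15031 = 2*6451 + 2129
6451 = 3*2129 + 64
2129 = 33*64 + 17
64 = 3*17 + 13
17 = 1*13 + 4
13 = 3*4 + 1
4 = 4*1 + 0
gcd(6451, 15031) = 1.
Back-substituting:
1 = 13 − 3·4
1 = −3·17 + 4·13
1 = 4·64 − 15·17
1 = −15·2129 + 499·64
1 = 499·6451 − 1512·2129
1 = −1512·15031 + 3523·6451
So 1 = (-1512)·15031 + (3523)·6451.

1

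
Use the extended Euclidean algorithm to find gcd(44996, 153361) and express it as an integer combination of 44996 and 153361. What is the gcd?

1

Euclidean algorithm:
153361 = 3*44996 + 18373
44996 = 2*18373 + 8250
18373 = 2*8250 + 1873
8250 = 4*1873 + 758
1873 = 2*758 + 357
758 = 2*357 + 44
357 = 8*44 + 5
44 = 8*5 + 4
5 = 1*4 + 1
4 = 4*1 + 0
gcd(44996, 153361) = 1.
Back-substituting:
1 = 5 − 4
1 = −44 + 9·5
1 = 9·357 − 73·44
1 = −73·758 + 155·357
1 = 155·1873 − 383·758
1 = −383·8250 + 1687·1873
1 = 1687·18373 − 3757·8250
1 = −3757·44996 + 9201·18373
1 = 9201·153361 − 31360·44996
So 1 = (9201)·153361 + (-31360)·44996.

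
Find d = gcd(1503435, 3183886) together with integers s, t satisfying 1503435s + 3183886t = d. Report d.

1

Euclidean algorithm:
3183886 = 2*1503435 + 177016
1503435 = 8*177016 + 87307
177016 = 2*87307 + 2402
87307 = 36*2402 + 835
2402 = 2*835 + 732
835 = 1*732 + 103
732 = 7*103 + 11
103 = 9*11 + 4
11 = 2*4 + 3
4 = 1*3 + 1
3 = 3*1 + 0
gcd(1503435, 3183886) = 1.
Back-substituting:
1 = 4 − 3
1 = −11 + 3·4
1 = 3·103 − 28·11
1 = −28·732 + 199·103
1 = 199·835 − 227·732
1 = −227·2402 + 653·835
1 = 653·87307 − 23735·2402
1 = −23735·177016 + 48123·87307
1 = 48123·1503435 − 408719·177016
1 = −408719·3183886 + 865561·1503435
So 1 = (-408719)·3183886 + (865561)·1503435.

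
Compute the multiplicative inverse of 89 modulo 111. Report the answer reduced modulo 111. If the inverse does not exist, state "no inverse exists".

5

gcd(111, 89) by repeated division:
111 = 1*89 + 22
89 = 4*22 + 1
22 = 22*1 + 0
Since gcd(89, 111) = 1, back-substitute to write 1 as a combination:
1 = 89 − 4·22
1 = −4·111 + 5·89
So 89·5 ≡ 1 (mod 111).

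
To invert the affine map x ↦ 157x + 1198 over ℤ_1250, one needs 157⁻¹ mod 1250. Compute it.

1043

Extended Euclidean algorithm:
1250 = 7*157 + 151
157 = 1*151 + 6
151 = 25*6 + 1
6 = 6*1 + 0
The gcd is 1. Working backward:
1 = 151 − 25·6
1 = −25·157 + 26·151
1 = 26·1250 − 207·157
So 157·(-207) ≡ 1 (mod 1250), and -207 ≡ 1043 (mod 1250).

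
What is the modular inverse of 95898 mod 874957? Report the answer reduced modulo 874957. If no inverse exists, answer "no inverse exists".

605065

gcd(874957, 95898) by repeated division:
874957 = 9·95898 + 11875
95898 = 8·11875 + 898
11875 = 13·898 + 201
898 = 4·201 + 94
201 = 2·94 + 13
94 = 7·13 + 3
13 = 4·3 + 1
3 = 3·1 + 0
The gcd is 1. Working backward:
1 = 13 − 4·3
1 = −4·94 + 29·13
1 = 29·201 − 62·94
1 = −62·898 + 277·201
1 = 277·11875 − 3663·898
1 = −3663·95898 + 29581·11875
1 = 29581·874957 − 269892·95898
So 95898·(-269892) ≡ 1 (mod 874957), and -269892 ≡ 605065 (mod 874957).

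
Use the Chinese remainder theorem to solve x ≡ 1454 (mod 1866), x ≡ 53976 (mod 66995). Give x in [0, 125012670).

Write x = 1454 + 1866·k. Then 1866·k ≡ 53976 − 1454 ≡ 52522 (mod 66995).
Need 1866⁻¹ mod 66995. Extended Euclid on (66995, 1866):
66995 = 35×1866 + 1685
1866 = 1×1685 + 181
1685 = 9×181 + 56
181 = 3×56 + 13
56 = 4×13 + 4
13 = 3×4 + 1
4 = 4×1 + 0
Back-substitute:
1 = 13 − 3·4
1 = −3·56 + 13·13
1 = 13·181 − 42·56
1 = −42·1685 + 391·181
1 = 391·1866 − 433·1685
1 = −433·66995 + 15546·1866
1866⁻¹ ≡ 15546 (mod 66995), so k ≡ 15546·52522 ≡ 38947 (mod 66995).
x = 1454 + 1866·38947 = 72676556.

72676556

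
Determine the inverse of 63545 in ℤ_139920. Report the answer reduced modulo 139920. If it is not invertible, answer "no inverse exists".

no inverse exists

Euclidean algorithm on 139920, 63545:
139920 = 2×63545 + 12830
63545 = 4×12830 + 12225
12830 = 1×12225 + 605
12225 = 20×605 + 125
605 = 4×125 + 105
125 = 1×105 + 20
105 = 5×20 + 5
20 = 4×5 + 0
The gcd is 5, not 1, hence no inverse exists.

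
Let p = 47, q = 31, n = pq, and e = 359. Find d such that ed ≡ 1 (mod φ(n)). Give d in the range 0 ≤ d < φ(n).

419

φ(n) = (p−1)(q−1) = 46·30 = 1380.
Need d with 359·d ≡ 1 (mod 1380). Apply the extended Euclidean algorithm:
1380 = 3×359 + 303
359 = 1×303 + 56
303 = 5×56 + 23
56 = 2×23 + 10
23 = 2×10 + 3
10 = 3×3 + 1
3 = 3×1 + 0
Back-substitute:
1 = 10 − 3·3
1 = −3·23 + 7·10
1 = 7·56 − 17·23
1 = −17·303 + 92·56
1 = 92·359 − 109·303
1 = −109·1380 + 419·359
So 359·419 ≡ 1 (mod 1380), hence d = 419.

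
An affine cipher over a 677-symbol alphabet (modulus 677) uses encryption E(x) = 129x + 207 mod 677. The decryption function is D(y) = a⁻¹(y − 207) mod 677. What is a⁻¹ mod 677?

21

gcd(677, 129) by repeated division:
677 = 5*129 + 32
129 = 4*32 + 1
32 = 32*1 + 0
gcd = 1, so the inverse exists. Back-substitute:
1 = 129 − 4·32
1 = −4·677 + 21·129
So 129·21 ≡ 1 (mod 677).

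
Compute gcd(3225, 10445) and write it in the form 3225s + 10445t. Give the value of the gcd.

Euclidean algorithm:
10445 = 3*3225 + 770
3225 = 4*770 + 145
770 = 5*145 + 45
145 = 3*45 + 10
45 = 4*10 + 5
10 = 2*5 + 0
gcd(3225, 10445) = 5.
Back-substituting:
5 = 45 − 4·10
5 = −4·145 + 13·45
5 = 13·770 − 69·145
5 = −69·3225 + 289·770
5 = 289·10445 − 936·3225
So 5 = (289)·10445 + (-936)·3225.

5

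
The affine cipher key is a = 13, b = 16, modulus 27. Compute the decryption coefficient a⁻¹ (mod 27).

25

gcd(27, 13) by repeated division:
27 = 2*13 + 1
13 = 13*1 + 0
The gcd is 1. Working backward:
1 = 27 − 2·13
So 13·(-2) ≡ 1 (mod 27), and -2 ≡ 25 (mod 27).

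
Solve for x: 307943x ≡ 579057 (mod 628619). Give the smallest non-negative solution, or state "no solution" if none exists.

264479

First find gcd(307943, 628619):
628619 = 2*307943 + 12733
307943 = 24*12733 + 2351
12733 = 5*2351 + 978
2351 = 2*978 + 395
978 = 2*395 + 188
395 = 2*188 + 19
188 = 9*19 + 17
19 = 1*17 + 2
17 = 8*2 + 1
2 = 2*1 + 0
gcd = 1, so a unique solution mod 628619 exists.
Back-substitute for the Bézout coefficients:
1 = 17 − 8·2
1 = −8·19 + 9·17
1 = 9·188 − 89·19
1 = −89·395 + 187·188
1 = 187·978 − 463·395
1 = −463·2351 + 1113·978
1 = 1113·12733 − 6028·2351
1 = −6028·307943 + 145785·12733
1 = 145785·628619 − 297598·307943
So 307943·(-297598) ≡ 1 (mod 628619), giving 307943⁻¹ ≡ 331021.
x ≡ 307943⁻¹·579057 ≡ 331021·579057 ≡ 264479 (mod 628619).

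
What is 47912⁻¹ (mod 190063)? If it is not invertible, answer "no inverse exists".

19426

gcd(190063, 47912) by repeated division:
190063 = 3×47912 + 46327
47912 = 1×46327 + 1585
46327 = 29×1585 + 362
1585 = 4×362 + 137
362 = 2×137 + 88
137 = 1×88 + 49
88 = 1×49 + 39
49 = 1×39 + 10
39 = 3×10 + 9
10 = 1×9 + 1
9 = 9×1 + 0
Since gcd(47912, 190063) = 1, back-substitute to write 1 as a combination:
1 = 10 − 9
1 = −39 + 4·10
1 = 4·49 − 5·39
1 = −5·88 + 9·49
1 = 9·137 − 14·88
1 = −14·362 + 37·137
1 = 37·1585 − 162·362
1 = −162·46327 + 4735·1585
1 = 4735·47912 − 4897·46327
1 = −4897·190063 + 19426·47912
So 47912·19426 ≡ 1 (mod 190063).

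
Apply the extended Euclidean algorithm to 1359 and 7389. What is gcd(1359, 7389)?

Apply Euclid's algorithm to 7389 and 1359:
7389 = 5*1359 + 594
1359 = 2*594 + 171
594 = 3*171 + 81
171 = 2*81 + 9
81 = 9*9 + 0
gcd(1359, 7389) = 9.
Express as a combination:
9 = 171 − 2·81
9 = −2·594 + 7·171
9 = 7·1359 − 16·594
9 = −16·7389 + 87·1359
So 9 = (-16)·7389 + (87)·1359.

9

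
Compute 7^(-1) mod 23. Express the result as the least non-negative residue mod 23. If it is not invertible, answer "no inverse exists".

10

Run Euclid on (23, 7):
23 = 3×7 + 2
7 = 3×2 + 1
2 = 2×1 + 0
The gcd is 1. Working backward:
1 = 7 − 3·2
1 = −3·23 + 10·7
So 7·10 ≡ 1 (mod 23).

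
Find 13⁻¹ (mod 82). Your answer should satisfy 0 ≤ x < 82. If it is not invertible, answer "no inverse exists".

gcd(82, 13) by repeated division:
82 = 6*13 + 4
13 = 3*4 + 1
4 = 4*1 + 0
The gcd is 1. Working backward:
1 = 13 − 3·4
1 = −3·82 + 19·13
So 13·19 ≡ 1 (mod 82).

19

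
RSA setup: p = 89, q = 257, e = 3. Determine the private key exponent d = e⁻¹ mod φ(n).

φ(n) = (p−1)(q−1) = 88·256 = 22528.
Need d with 3·d ≡ 1 (mod 22528). Apply the extended Euclidean algorithm:
22528 = 7509*3 + 1
3 = 3*1 + 0
Back-substitute:
1 = 22528 − 7509·3
So 3·(-7509) ≡ 1 (mod 22528), hence d ≡ -7509 ≡ 15019 (mod 22528).

15019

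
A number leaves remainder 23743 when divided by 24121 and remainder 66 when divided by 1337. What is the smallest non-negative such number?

1953423

Write x = 23743 + 24121·k. Then 24121·k ≡ 66 − 23743 ≡ 389 (mod 1337).
Need 24121⁻¹ mod 1337. Extended Euclid on (1337, 55):
1337 = 24*55 + 17
55 = 3*17 + 4
17 = 4*4 + 1
4 = 4*1 + 0
Back-substitute:
1 = 17 − 4·4
1 = −4·55 + 13·17
1 = 13·1337 − 316·55
24121⁻¹ ≡ 1021 (mod 1337), so k ≡ 1021·389 ≡ 80 (mod 1337).
x = 23743 + 24121·80 = 1953423.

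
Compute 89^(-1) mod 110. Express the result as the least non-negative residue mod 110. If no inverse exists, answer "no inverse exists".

Apply the Euclidean algorithm to 110 and 89:
110 = 1×89 + 21
89 = 4×21 + 5
21 = 4×5 + 1
5 = 5×1 + 0
The gcd is 1. Working backward:
1 = 21 − 4·5
1 = −4·89 + 17·21
1 = 17·110 − 21·89
Thus 89·(-21) ≡ 1 (mod 110); reducing, -21 mod 110 = 89.

89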